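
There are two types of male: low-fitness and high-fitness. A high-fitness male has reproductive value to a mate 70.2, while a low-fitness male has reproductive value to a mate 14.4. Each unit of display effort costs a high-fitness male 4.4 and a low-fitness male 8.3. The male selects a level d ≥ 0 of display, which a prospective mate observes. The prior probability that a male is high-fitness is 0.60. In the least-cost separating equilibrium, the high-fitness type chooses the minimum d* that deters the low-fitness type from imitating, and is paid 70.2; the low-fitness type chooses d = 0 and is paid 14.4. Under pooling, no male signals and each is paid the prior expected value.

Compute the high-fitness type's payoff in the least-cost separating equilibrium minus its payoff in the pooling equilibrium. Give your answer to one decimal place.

Least-cost separating signal: d* solves 14.4 = 70.2 − 8.3·d*, so d* = (70.2 − 14.4)/8.3 ≈ 6.7229.
High-fitness type's separating payoff: 70.2 − 4.4 × d* = 70.2 − 4.4 × (70.2 − 14.4)/8.3 = 70.2 − 245.52/8.3 ≈ 40.619.
Pooling payoff: 0.60 × 70.2 + 0.40 × 14.4 = 47.88.
Difference: 40.619 − 47.88 = -7.261, i.e. -7.3 to one decimal place.
The high-fitness type would prefer the pooling outcome.

-7.3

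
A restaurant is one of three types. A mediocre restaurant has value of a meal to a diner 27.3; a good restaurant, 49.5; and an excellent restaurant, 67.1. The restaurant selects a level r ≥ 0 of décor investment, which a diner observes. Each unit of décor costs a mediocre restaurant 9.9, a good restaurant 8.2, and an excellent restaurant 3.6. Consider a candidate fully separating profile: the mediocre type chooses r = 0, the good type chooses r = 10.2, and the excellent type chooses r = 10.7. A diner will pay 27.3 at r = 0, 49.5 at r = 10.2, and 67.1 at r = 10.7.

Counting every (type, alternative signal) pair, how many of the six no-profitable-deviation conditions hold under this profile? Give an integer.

Good (own payoff 49.5 − 8.2×10.2 = -34.14): to r=0 gives 27.3 → profitable ✗; to r=10.7 gives 67.1 − 8.2×10.7 = -20.64 → profitable ✗.
Mediocre (own payoff 27.3): to r=10.2 gives 49.5 − 9.9×10.2 = -51.48 → no gain ✓; to r=10.7 gives 67.1 − 9.9×10.7 = -38.83 → no gain ✓.
Excellent (own payoff 67.1 − 3.6×10.7 = 28.58): to r=0 gives 27.3 → no gain ✓; to r=10.2 gives 49.5 − 3.6×10.2 = 12.78 → no gain ✓.
4 of the 6 constraints hold; not an equilibrium.

4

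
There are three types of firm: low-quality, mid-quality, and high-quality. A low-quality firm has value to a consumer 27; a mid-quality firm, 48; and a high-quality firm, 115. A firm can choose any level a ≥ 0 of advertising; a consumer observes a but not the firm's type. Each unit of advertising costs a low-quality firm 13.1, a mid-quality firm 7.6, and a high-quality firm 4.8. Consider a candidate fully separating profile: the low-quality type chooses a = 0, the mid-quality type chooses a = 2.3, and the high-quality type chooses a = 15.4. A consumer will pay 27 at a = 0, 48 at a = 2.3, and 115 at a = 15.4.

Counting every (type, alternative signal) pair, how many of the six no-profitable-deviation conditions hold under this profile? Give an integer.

Low-quality (own payoff 27): to a=2.3 gives 48 − 13.1×2.3 = 17.87 → no gain ✓; to a=15.4 gives 115 − 13.1×15.4 = -86.74 → no gain ✓.
Mid-quality (own payoff 48 − 7.6×2.3 = 30.52): to a=0 gives 27 → no gain ✓; to a=15.4 gives 115 − 7.6×15.4 = -2.04 → no gain ✓.
High-quality (own payoff 115 − 4.8×15.4 = 41.08): to a=0 gives 27 → no gain ✓; to a=2.3 gives 48 − 4.8×2.3 = 36.96 → no gain ✓.
6 of the 6 constraints hold; this profile is a separating equilibrium.

6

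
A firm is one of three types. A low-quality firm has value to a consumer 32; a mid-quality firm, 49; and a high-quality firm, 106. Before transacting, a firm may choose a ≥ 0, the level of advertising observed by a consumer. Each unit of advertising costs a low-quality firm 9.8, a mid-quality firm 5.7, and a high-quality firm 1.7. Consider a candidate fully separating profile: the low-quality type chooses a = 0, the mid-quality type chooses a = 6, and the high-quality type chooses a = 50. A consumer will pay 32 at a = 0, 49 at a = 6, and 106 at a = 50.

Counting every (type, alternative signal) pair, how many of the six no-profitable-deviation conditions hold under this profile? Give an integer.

Mid-quality (own payoff 49 − 5.7×6 = 14.8): to a=0 gives 32 → profitable ✗; to a=50 gives 106 − 5.7×50 = -179 → no gain ✓.
Low-quality (own payoff 32): to a=6 gives 49 − 9.8×6 = -9.8 → no gain ✓; to a=50 gives 106 − 9.8×50 = -384 → no gain ✓.
High-quality (own payoff 106 − 1.7×50 = 21): to a=0 gives 32 → profitable ✗; to a=6 gives 49 − 1.7×6 = 38.8 → profitable ✗.
3 of the 6 constraints hold; not an equilibrium.

3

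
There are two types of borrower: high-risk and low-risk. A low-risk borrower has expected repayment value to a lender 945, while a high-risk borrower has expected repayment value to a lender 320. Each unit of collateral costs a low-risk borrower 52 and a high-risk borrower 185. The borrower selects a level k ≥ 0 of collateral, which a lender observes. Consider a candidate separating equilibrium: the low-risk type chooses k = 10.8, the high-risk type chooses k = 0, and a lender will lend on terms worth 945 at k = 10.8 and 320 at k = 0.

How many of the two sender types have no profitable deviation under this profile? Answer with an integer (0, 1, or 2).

2

Low-risk type: signal → 945 − 52 × 10.8 = 383.4; deviate to 0 → 320. IC holds (383.4 ≥ 320).
High-risk type: stay at 0 → 320; mimic → 945 − 185 × 10.8 = -1053. IC holds (320 ≥ -1053).
2 of 2 constraints hold, so this is a separating equilibrium.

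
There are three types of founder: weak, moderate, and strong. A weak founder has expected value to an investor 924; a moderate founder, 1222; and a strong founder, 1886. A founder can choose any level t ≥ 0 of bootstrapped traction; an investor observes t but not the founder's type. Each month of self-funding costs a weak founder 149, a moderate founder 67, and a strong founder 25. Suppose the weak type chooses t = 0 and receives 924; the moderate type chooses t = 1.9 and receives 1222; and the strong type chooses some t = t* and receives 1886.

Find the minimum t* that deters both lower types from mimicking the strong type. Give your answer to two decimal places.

Moderate type (on-path payoff 1222 − 67×1.9 = 1094.7) won't mimic when 1094.7 ≥ 1886 − 67·t*, i.e. t* ≥ 11.81.
Weak type (on-path payoff 924) won't mimic when 924 ≥ 1886 − 149·t*, i.e. t* ≥ 6.46.
Both must hold, so t* = max(6.46, 11.81) = 11.81. The moderate type's constraint binds.

11.81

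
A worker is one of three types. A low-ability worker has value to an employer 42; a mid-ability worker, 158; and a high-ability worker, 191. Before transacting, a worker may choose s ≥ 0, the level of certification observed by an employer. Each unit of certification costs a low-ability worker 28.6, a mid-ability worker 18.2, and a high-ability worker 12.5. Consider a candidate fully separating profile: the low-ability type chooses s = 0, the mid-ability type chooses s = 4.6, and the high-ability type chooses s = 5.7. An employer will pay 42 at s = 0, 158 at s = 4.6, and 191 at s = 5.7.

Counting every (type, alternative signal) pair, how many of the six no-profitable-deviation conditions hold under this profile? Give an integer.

5

Mid-ability (own payoff 158 − 18.2×4.6 = 74.28): to s=0 gives 42 → no gain ✓; to s=5.7 gives 191 − 18.2×5.7 = 87.26 → profitable ✗.
Low-ability (own payoff 42): to s=4.6 gives 158 − 28.6×4.6 = 26.44 → no gain ✓; to s=5.7 gives 191 − 28.6×5.7 = 27.98 → no gain ✓.
High-ability (own payoff 191 − 12.5×5.7 = 119.75): to s=0 gives 42 → no gain ✓; to s=4.6 gives 158 − 12.5×4.6 = 100.5 → no gain ✓.
5 of the 6 constraints hold; not an equilibrium.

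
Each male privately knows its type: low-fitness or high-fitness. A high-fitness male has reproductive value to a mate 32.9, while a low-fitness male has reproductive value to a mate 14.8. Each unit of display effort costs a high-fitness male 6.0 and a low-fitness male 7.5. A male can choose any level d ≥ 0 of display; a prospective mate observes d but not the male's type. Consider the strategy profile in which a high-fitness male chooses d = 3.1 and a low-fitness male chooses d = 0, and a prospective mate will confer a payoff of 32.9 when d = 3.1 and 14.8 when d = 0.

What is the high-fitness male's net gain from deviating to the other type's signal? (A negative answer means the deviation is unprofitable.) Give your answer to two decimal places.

Playing d = 3.1 the high-fitness male receives 32.9 − 6.0 × 3.1 = 14.3.
Deviating to d = 0 yields 14.8 instead.
Gain from deviating: 14.8 − 14.3 = 0.50.
The gain is positive, so the high-fitness type's incentive-compatibility constraint is violated — this profile is not a separating equilibrium.

0.50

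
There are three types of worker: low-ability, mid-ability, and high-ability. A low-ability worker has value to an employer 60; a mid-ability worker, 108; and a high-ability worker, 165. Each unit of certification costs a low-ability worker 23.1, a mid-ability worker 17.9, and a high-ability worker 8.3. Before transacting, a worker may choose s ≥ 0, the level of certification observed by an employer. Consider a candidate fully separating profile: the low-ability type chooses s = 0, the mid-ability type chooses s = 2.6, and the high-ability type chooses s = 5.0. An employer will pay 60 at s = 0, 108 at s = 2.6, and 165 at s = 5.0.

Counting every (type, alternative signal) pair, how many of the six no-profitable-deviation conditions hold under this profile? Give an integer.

5

High-ability (own payoff 165 − 8.3×5.0 = 123.5): to s=0 gives 60 → no gain ✓; to s=2.6 gives 108 − 8.3×2.6 = 86.42 → no gain ✓.
Mid-ability (own payoff 108 − 17.9×2.6 = 61.46): to s=0 gives 60 → no gain ✓; to s=5.0 gives 165 − 17.9×5.0 = 75.5 → profitable ✗.
Low-ability (own payoff 60): to s=2.6 gives 108 − 23.1×2.6 = 47.94 → no gain ✓; to s=5.0 gives 165 − 23.1×5.0 = 49.5 → no gain ✓.
5 of the 6 constraints hold; not an equilibrium.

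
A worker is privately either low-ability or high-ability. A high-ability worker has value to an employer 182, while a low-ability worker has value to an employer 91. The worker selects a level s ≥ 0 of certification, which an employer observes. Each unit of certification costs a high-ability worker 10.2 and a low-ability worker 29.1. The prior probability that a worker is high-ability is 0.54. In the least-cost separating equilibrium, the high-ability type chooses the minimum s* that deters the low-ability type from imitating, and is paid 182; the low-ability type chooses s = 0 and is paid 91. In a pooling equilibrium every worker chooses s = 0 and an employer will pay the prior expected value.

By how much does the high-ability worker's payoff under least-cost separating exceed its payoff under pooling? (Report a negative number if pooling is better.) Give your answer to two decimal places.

Least-cost separating signal: s* solves 91 = 182 − 29.1·s*, so s* = (182 − 91)/29.1 ≈ 3.1271.
High-ability type's separating payoff: 182 − 10.2 × s* = 182 − 10.2 × (182 − 91)/29.1 = 182 − 928.2/29.1 ≈ 150.1031.
Pooling payoff: 0.54 × 182 + 0.46 × 91 = 140.14.
Difference: 150.1031 − 140.14 = 9.9631, i.e. 9.96 to two decimal places.
The high-ability type prefers to separate.

9.96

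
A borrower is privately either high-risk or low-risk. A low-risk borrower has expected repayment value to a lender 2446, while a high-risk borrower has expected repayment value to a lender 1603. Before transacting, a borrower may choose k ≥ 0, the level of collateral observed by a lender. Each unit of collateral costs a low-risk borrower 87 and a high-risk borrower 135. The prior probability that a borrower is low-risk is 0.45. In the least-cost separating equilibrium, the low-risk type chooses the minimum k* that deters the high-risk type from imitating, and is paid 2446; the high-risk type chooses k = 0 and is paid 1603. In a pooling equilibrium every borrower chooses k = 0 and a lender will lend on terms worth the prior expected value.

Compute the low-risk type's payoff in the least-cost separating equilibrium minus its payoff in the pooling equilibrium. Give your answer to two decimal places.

Least-cost separating signal: k* solves 1603 = 2446 − 135·k*, so k* = (2446 − 1603)/135 ≈ 6.2444.
Low-risk type's separating payoff: 2446 − 87 × k* = 2446 − 87 × (2446 − 1603)/135 = 2446 − 73341/135 ≈ 1902.7333.
Pooling payoff: 0.45 × 2446 + 0.55 × 1603 = 1982.35.
Difference: 1902.7333 − 1982.35 = -79.6167, i.e. -79.62 to two decimal places.
The low-risk type would prefer the pooling outcome.

-79.62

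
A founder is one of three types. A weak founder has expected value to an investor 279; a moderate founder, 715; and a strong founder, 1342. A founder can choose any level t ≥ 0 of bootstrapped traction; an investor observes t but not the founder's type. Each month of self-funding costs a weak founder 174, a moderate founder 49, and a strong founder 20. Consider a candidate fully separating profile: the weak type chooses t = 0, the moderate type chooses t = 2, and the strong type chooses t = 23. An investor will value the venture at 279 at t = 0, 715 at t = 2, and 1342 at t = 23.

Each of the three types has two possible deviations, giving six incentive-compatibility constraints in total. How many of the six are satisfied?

5

Weak (own payoff 279): to t=2 gives 715 − 174×2 = 367 → profitable ✗; to t=23 gives 1342 − 174×23 = -2660 → no gain ✓.
Moderate (own payoff 715 − 49×2 = 617): to t=0 gives 279 → no gain ✓; to t=23 gives 1342 − 49×23 = 215 → no gain ✓.
Strong (own payoff 1342 − 20×23 = 882): to t=0 gives 279 → no gain ✓; to t=2 gives 715 − 20×2 = 675 → no gain ✓.
5 of the 6 constraints hold; not an equilibrium.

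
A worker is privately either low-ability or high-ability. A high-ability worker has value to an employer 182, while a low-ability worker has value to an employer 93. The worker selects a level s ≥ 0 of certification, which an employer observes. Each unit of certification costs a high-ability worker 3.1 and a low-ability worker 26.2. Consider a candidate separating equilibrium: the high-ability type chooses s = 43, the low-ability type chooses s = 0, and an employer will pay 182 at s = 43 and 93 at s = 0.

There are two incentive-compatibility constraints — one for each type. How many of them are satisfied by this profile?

1

High-ability type: signal → 182 − 3.1 × 43 = 48.7; deviate to 0 → 93. IC fails (48.7 < 93).
Low-ability type: stay at 0 → 93; mimic → 182 − 26.2 × 43 = -944.6. IC holds (93 ≥ -944.6).
1 of 2 constraints hold, so this profile is not an equilibrium.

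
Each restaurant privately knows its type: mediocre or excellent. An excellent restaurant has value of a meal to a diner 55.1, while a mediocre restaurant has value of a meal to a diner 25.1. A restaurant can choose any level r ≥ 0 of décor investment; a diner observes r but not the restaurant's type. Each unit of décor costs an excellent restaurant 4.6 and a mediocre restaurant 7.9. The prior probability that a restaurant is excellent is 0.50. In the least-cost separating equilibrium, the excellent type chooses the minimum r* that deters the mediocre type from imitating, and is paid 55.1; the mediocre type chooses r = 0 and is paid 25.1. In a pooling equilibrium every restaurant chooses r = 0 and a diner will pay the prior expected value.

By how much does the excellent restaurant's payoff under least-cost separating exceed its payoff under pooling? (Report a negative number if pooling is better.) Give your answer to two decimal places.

-2.47

Least-cost separating signal: r* solves 25.1 = 55.1 − 7.9·r*, so r* = (55.1 − 25.1)/7.9 ≈ 3.7975.
Excellent type's separating payoff: 55.1 − 4.6 × r* = 55.1 − 4.6 × (55.1 − 25.1)/7.9 = 55.1 − 138/7.9 ≈ 37.6316.
Pooling payoff: 0.50 × 55.1 + 0.50 × 25.1 = 40.1.
Difference: 37.6316 − 40.1 = -2.4684, i.e. -2.47 to two decimal places.
The excellent type would prefer the pooling outcome.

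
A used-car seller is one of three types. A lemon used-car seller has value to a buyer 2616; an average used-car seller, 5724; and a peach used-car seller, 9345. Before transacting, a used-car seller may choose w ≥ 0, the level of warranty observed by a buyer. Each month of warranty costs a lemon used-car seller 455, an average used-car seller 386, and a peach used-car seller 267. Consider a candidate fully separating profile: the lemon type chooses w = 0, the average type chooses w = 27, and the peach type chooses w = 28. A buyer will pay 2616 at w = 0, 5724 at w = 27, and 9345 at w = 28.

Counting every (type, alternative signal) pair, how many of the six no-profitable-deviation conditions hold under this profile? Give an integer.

3

Average (own payoff 5724 − 386×27 = -4698): to w=0 gives 2616 → profitable ✗; to w=28 gives 9345 − 386×28 = -1463 → profitable ✗.
Lemon (own payoff 2616): to w=27 gives 5724 − 455×27 = -6561 → no gain ✓; to w=28 gives 9345 − 455×28 = -3395 → no gain ✓.
Peach (own payoff 9345 − 267×28 = 1869): to w=0 gives 2616 → profitable ✗; to w=27 gives 5724 − 267×27 = -1485 → no gain ✓.
3 of the 6 constraints hold; not an equilibrium.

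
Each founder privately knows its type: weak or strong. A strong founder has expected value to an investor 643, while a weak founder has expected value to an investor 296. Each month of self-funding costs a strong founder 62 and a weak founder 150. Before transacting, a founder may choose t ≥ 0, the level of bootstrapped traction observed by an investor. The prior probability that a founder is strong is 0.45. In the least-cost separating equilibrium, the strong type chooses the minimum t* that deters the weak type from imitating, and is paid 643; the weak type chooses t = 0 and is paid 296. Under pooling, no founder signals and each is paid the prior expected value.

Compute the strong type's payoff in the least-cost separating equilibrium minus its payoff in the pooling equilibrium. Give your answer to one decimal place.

Least-cost separating signal: t* solves 296 = 643 − 150·t*, so t* = (643 − 296)/150 ≈ 2.3133.
Strong type's separating payoff: 643 − 62 × t* = 643 − 62 × (643 − 296)/150 = 643 − 21514/150 ≈ 499.573.
Pooling payoff: 0.45 × 643 + 0.55 × 296 = 452.15.
Difference: 499.573 − 452.15 = 47.423, i.e. 47.4 to one decimal place.
The strong type prefers to separate.

47.4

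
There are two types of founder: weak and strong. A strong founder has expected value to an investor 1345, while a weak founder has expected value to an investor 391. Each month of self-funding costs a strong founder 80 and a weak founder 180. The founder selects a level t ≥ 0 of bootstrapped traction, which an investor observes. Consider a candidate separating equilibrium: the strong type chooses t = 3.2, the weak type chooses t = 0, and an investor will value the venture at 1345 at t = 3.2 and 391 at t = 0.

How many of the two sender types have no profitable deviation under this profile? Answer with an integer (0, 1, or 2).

Weak type: stay at 0 → 391; mimic → 1345 − 180 × 3.2 = 769. IC fails (391 < 769).
Strong type: signal → 1345 − 80 × 3.2 = 1089; deviate to 0 → 391. IC holds (1089 ≥ 391).
1 of 2 constraints hold, so this profile is not an equilibrium.

1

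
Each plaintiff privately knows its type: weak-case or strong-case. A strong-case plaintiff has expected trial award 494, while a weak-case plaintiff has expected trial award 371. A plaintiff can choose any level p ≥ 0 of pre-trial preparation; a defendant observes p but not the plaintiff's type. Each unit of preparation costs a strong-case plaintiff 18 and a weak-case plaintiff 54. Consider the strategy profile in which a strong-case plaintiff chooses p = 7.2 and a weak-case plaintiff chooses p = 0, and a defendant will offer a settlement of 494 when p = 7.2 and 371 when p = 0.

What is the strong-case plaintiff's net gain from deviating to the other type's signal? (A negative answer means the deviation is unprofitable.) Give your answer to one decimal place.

6.6

Playing p = 7.2 the strong-case plaintiff receives 494 − 18 × 7.2 = 364.4.
Deviating to p = 0 yields 371 instead.
Gain from deviating: 371 − 364.4 = 6.6.
The gain is positive, so the strong-case type's incentive-compatibility constraint is violated — this profile is not a separating equilibrium.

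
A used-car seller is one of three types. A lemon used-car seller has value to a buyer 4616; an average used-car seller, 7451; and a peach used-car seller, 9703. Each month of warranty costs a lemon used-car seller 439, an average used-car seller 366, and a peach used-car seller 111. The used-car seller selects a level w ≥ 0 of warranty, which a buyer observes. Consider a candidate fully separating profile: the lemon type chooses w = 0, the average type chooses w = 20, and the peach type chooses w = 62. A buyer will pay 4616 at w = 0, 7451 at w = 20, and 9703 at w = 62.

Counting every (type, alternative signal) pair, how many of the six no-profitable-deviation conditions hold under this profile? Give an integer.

3

Peach (own payoff 9703 − 111×62 = 2821): to w=0 gives 4616 → profitable ✗; to w=20 gives 7451 − 111×20 = 5231 → profitable ✗.
Lemon (own payoff 4616): to w=20 gives 7451 − 439×20 = -1329 → no gain ✓; to w=62 gives 9703 − 439×62 = -17515 → no gain ✓.
Average (own payoff 7451 − 366×20 = 131): to w=0 gives 4616 → profitable ✗; to w=62 gives 9703 − 366×62 = -12989 → no gain ✓.
3 of the 6 constraints hold; not an equilibrium.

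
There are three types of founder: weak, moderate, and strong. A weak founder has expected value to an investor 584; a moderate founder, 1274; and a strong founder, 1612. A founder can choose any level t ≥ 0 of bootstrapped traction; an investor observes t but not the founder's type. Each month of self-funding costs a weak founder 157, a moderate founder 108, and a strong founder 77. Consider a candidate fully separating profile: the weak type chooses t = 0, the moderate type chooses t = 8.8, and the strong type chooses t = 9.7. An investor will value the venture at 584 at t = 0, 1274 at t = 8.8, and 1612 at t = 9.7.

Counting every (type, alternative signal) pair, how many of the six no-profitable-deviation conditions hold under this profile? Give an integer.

4

Weak (own payoff 584): to t=8.8 gives 1274 − 157×8.8 = -107.6 → no gain ✓; to t=9.7 gives 1612 − 157×9.7 = 89.1 → no gain ✓.
Strong (own payoff 1612 − 77×9.7 = 865.1): to t=0 gives 584 → no gain ✓; to t=8.8 gives 1274 − 77×8.8 = 596.4 → no gain ✓.
Moderate (own payoff 1274 − 108×8.8 = 323.6): to t=0 gives 584 → profitable ✗; to t=9.7 gives 1612 − 108×9.7 = 564.4 → profitable ✗.
4 of the 6 constraints hold; not an equilibrium.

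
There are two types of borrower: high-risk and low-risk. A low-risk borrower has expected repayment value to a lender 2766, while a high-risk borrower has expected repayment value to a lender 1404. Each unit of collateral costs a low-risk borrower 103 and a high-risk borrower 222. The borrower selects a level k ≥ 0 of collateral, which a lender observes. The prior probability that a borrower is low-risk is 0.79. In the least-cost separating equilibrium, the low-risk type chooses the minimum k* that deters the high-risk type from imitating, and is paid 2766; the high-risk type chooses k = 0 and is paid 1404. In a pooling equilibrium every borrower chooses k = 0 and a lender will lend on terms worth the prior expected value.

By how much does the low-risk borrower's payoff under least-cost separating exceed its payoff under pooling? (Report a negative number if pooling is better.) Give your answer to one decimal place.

-345.9

Least-cost separating signal: k* solves 1404 = 2766 − 222·k*, so k* = (2766 − 1404)/222 ≈ 6.1351.
Low-risk type's separating payoff: 2766 − 103 × k* = 2766 − 103 × (2766 − 1404)/222 = 2766 − 140286/222 ≈ 2134.081.
Pooling payoff: 0.79 × 2766 + 0.21 × 1404 = 2479.98.
Difference: 2134.081 − 2479.98 = -345.899, i.e. -345.9 to one decimal place.
The low-risk type would prefer the pooling outcome.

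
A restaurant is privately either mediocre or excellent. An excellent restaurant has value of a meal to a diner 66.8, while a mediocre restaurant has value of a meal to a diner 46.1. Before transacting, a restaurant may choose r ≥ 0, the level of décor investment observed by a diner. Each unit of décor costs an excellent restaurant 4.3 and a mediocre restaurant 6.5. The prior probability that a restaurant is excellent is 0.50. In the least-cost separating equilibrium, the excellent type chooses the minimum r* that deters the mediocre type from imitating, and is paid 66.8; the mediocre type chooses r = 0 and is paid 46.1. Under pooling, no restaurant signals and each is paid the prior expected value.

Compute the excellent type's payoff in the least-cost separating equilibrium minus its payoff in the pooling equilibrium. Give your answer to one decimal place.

-3.3

Least-cost separating signal: r* solves 46.1 = 66.8 − 6.5·r*, so r* = (66.8 − 46.1)/6.5 ≈ 3.1846.
Excellent type's separating payoff: 66.8 − 4.3 × r* = 66.8 − 4.3 × (66.8 − 46.1)/6.5 = 66.8 − 89.01/6.5 ≈ 53.106.
Pooling payoff: 0.50 × 66.8 + 0.50 × 46.1 = 56.45.
Difference: 53.106 − 56.45 = -3.344, i.e. -3.3 to one decimal place.
The excellent type would prefer the pooling outcome.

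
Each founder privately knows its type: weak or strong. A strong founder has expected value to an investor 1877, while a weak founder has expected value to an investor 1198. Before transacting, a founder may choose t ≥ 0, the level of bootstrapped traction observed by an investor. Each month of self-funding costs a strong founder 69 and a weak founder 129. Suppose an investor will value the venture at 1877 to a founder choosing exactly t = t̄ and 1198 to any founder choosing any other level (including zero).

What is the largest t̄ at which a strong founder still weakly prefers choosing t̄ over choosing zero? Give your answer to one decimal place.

9.8

Choosing t̄ yields the strong type 1877 − 69·t̄; choosing zero yields 1198.
The strong type is indifferent at 1877 − 69·t̄ = 1198, i.e. t̄ = (1877 − 1198) / 69 ≈ 9.8.
For any t̄ above 9.8 the strong type would rather pool at zero, so separation collapses.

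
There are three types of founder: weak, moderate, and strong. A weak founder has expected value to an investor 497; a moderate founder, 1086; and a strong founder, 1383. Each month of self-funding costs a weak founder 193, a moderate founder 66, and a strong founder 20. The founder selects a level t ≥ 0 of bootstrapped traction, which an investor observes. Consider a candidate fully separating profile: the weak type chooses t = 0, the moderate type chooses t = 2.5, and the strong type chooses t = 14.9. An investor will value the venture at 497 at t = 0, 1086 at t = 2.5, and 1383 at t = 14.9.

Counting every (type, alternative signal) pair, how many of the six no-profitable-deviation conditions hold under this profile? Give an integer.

5

Moderate (own payoff 1086 − 66×2.5 = 921): to t=0 gives 497 → no gain ✓; to t=14.9 gives 1383 − 66×14.9 = 399.6 → no gain ✓.
Strong (own payoff 1383 − 20×14.9 = 1085): to t=0 gives 497 → no gain ✓; to t=2.5 gives 1086 − 20×2.5 = 1036 → no gain ✓.
Weak (own payoff 497): to t=2.5 gives 1086 − 193×2.5 = 603.5 → profitable ✗; to t=14.9 gives 1383 − 193×14.9 = -1492.7 → no gain ✓.
5 of the 6 constraints hold; not an equilibrium.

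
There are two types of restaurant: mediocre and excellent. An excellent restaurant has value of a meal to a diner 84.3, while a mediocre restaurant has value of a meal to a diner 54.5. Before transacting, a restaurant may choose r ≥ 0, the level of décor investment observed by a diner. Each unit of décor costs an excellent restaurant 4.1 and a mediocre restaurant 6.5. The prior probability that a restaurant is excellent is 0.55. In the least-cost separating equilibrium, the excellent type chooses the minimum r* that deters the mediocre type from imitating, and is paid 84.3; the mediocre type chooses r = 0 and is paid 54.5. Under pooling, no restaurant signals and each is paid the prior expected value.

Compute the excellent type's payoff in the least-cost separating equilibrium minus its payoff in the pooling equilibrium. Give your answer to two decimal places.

Least-cost separating signal: r* solves 54.5 = 84.3 − 6.5·r*, so r* = (84.3 − 54.5)/6.5 ≈ 4.5846.
Excellent type's separating payoff: 84.3 − 4.1 × r* = 84.3 − 4.1 × (84.3 − 54.5)/6.5 = 84.3 − 122.18/6.5 ≈ 65.5031.
Pooling payoff: 0.55 × 84.3 + 0.45 × 54.5 = 70.89.
Difference: 65.5031 − 70.89 = -5.3869, i.e. -5.39 to two decimal places.
The excellent type would prefer the pooling outcome.

-5.39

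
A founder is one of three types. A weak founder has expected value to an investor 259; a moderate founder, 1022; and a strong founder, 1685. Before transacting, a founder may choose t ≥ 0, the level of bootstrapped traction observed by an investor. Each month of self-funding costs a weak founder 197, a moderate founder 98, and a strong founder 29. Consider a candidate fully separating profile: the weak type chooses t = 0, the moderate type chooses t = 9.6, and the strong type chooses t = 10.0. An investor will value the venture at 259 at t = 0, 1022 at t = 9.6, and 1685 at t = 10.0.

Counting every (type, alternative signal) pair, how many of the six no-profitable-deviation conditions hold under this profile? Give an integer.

4

Weak (own payoff 259): to t=9.6 gives 1022 − 197×9.6 = -869.2 → no gain ✓; to t=10.0 gives 1685 − 197×10.0 = -285 → no gain ✓.
Moderate (own payoff 1022 − 98×9.6 = 81.2): to t=0 gives 259 → profitable ✗; to t=10.0 gives 1685 − 98×10.0 = 705 → profitable ✗.
Strong (own payoff 1685 − 29×10.0 = 1395): to t=0 gives 259 → no gain ✓; to t=9.6 gives 1022 − 29×9.6 = 743.6 → no gain ✓.
4 of the 6 constraints hold; not an equilibrium.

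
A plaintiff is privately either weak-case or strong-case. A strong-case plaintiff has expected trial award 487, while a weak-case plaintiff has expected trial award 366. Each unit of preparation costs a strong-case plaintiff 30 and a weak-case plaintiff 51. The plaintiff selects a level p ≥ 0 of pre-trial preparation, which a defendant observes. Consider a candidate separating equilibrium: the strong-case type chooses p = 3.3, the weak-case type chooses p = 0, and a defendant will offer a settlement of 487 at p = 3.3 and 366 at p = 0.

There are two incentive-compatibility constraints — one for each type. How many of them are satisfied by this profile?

Strong-case type: signal → 487 − 30 × 3.3 = 388; deviate to 0 → 366. IC holds (388 ≥ 366).
Weak-case type: stay at 0 → 366; mimic → 487 − 51 × 3.3 = 318.7. IC holds (366 ≥ 318.7).
2 of 2 constraints hold, so this is a separating equilibrium.

2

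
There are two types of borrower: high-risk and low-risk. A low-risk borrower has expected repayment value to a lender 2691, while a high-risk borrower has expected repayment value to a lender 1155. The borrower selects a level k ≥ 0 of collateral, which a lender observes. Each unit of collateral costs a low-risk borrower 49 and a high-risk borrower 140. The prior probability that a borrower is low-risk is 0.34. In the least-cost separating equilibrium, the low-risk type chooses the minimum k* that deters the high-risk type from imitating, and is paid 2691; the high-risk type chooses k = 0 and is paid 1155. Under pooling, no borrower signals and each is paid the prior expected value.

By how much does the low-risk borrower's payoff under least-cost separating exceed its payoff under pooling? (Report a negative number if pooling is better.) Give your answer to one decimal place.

476.2

Least-cost separating signal: k* solves 1155 = 2691 − 140·k*, so k* = (2691 − 1155)/140 ≈ 10.9714.
Low-risk type's separating payoff: 2691 − 49 × k* = 2691 − 49 × (2691 − 1155)/140 = 2691 − 75264/140 = 2153.4.
Pooling payoff: 0.34 × 2691 + 0.66 × 1155 = 1677.24.
Difference: 2153.4 − 1677.24 = 476.16, i.e. 476.2 to one decimal place.
The low-risk type prefers to separate.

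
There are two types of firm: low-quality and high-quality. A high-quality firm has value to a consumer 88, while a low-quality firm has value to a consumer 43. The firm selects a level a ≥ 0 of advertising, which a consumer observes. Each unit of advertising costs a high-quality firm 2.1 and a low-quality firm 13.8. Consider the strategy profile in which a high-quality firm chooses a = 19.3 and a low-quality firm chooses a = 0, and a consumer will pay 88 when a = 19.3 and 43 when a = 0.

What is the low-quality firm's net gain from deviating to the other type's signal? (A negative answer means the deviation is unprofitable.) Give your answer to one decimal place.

-221.3

Playing a = 0 the low-quality firm receives 43.
Deviating to a = 19.3 brings payment 88 at cost 13.8 × 19.3 = 266.34, netting -178.34.
Gain from deviating: -178.34 − 43 = -221.34, i.e. -221.3 to one decimal place.
The gain is negative, so the low-quality type's incentive-compatibility constraint is satisfied.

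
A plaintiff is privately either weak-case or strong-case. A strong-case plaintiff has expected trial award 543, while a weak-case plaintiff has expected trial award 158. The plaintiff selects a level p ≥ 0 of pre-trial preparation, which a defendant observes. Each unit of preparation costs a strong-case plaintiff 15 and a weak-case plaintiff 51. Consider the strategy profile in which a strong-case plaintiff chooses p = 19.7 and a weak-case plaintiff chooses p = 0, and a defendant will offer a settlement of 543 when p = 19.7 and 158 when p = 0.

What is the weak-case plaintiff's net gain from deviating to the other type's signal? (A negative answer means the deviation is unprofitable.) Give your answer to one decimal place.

Playing p = 0 the weak-case plaintiff receives 158.
Deviating to p = 19.7 brings payment 543 at cost 51 × 19.7 = 1004.7, netting -461.7.
Gain from deviating: -461.7 − 158 = -619.7.
The gain is negative, so the weak-case type's incentive-compatibility constraint is satisfied.

-619.7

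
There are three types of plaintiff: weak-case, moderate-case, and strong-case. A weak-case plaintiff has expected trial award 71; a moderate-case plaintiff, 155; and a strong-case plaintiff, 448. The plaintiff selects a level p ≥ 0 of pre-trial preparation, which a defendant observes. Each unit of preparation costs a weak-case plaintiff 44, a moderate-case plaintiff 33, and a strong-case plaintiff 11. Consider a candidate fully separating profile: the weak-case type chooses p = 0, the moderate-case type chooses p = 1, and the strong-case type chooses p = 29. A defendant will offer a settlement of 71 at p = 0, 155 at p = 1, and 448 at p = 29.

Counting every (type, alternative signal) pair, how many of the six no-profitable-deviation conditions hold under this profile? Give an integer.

Strong-case (own payoff 448 − 11×29 = 129): to p=0 gives 71 → no gain ✓; to p=1 gives 155 − 11×1 = 144 → profitable ✗.
Moderate-case (own payoff 155 − 33×1 = 122): to p=0 gives 71 → no gain ✓; to p=29 gives 448 − 33×29 = -509 → no gain ✓.
Weak-case (own payoff 71): to p=1 gives 155 − 44×1 = 111 → profitable ✗; to p=29 gives 448 − 44×29 = -828 → no gain ✓.
4 of the 6 constraints hold; not an equilibrium.

4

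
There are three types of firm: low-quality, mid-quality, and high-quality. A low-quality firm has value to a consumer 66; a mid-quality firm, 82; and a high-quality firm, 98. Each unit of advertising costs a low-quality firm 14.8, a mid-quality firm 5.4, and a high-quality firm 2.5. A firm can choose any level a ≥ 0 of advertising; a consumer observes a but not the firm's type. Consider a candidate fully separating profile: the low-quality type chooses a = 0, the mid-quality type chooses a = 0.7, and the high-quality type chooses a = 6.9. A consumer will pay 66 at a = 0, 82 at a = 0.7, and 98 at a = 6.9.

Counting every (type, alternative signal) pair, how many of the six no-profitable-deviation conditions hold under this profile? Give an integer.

5

Low-quality (own payoff 66): to a=0.7 gives 82 − 14.8×0.7 = 71.64 → profitable ✗; to a=6.9 gives 98 − 14.8×6.9 = -4.12 → no gain ✓.
Mid-quality (own payoff 82 − 5.4×0.7 = 78.22): to a=0 gives 66 → no gain ✓; to a=6.9 gives 98 − 5.4×6.9 = 60.74 → no gain ✓.
High-quality (own payoff 98 − 2.5×6.9 = 80.75): to a=0 gives 66 → no gain ✓; to a=0.7 gives 82 − 2.5×0.7 = 80.25 → no gain ✓.
5 of the 6 constraints hold; not an equilibrium.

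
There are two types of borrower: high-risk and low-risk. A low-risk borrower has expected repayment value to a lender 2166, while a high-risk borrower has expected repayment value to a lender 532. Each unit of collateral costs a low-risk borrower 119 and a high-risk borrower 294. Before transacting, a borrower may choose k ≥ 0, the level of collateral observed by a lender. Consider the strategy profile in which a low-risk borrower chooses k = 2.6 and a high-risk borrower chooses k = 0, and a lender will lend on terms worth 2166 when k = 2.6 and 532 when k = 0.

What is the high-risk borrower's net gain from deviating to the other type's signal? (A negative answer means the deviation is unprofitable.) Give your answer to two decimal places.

Playing k = 0 the high-risk borrower receives 532.
Deviating to k = 2.6 brings payment 2166 at cost 294 × 2.6 = 764.4, netting 1401.6.
Gain from deviating: 1401.6 − 532 = 869.60.
The gain is positive, so the high-risk type's incentive-compatibility constraint is violated — this profile is not a separating equilibrium.

869.60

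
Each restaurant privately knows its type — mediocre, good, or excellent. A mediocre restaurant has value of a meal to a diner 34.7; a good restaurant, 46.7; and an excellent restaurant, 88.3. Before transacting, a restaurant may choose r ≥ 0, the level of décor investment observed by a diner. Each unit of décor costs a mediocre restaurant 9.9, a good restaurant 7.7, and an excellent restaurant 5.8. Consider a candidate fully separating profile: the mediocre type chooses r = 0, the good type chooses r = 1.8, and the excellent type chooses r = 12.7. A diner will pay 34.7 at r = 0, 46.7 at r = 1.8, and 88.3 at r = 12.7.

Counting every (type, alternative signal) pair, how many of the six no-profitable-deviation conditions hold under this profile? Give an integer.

Excellent (own payoff 88.3 − 5.8×12.7 = 14.64): to r=0 gives 34.7 → profitable ✗; to r=1.8 gives 46.7 − 5.8×1.8 = 36.26 → profitable ✗.
Good (own payoff 46.7 − 7.7×1.8 = 32.84): to r=0 gives 34.7 → profitable ✗; to r=12.7 gives 88.3 − 7.7×12.7 = -9.49 → no gain ✓.
Mediocre (own payoff 34.7): to r=1.8 gives 46.7 − 9.9×1.8 = 28.88 → no gain ✓; to r=12.7 gives 88.3 − 9.9×12.7 = -37.43 → no gain ✓.
3 of the 6 constraints hold; not an equilibrium.

3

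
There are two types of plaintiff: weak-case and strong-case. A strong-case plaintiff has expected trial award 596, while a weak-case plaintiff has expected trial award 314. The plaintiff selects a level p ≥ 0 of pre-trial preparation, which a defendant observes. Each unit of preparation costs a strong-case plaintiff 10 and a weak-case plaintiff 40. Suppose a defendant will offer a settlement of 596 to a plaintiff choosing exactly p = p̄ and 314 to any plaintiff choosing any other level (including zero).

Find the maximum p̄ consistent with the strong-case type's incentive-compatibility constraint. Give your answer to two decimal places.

Choosing p̄ yields the strong-case type 596 − 10·p̄; choosing zero yields 314.
The strong-case type is indifferent at 596 − 10·p̄ = 314, i.e. p̄ = (596 − 314) / 10 = 28.20.
For any p̄ above 28.20 the strong-case type would rather pool at zero, so separation collapses.

28.20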